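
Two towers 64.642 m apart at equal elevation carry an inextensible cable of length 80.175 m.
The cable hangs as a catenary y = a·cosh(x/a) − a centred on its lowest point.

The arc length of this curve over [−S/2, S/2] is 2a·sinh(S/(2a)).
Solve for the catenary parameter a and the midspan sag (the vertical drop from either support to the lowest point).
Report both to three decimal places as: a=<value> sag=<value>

a=27.839 sag=20.967

seed: a₀ = √(S³/(24(L−S))) = √(64.642³/(24·15.533)) = 26.917758
iter 1: u=1.200731  f(a)=+1.159e+00  f'(a)=-1.329e+00  a ← 26.917758 − (+1.159e+00/-1.329e+00) = 27.789612
iter 2: u=1.163061  f(a)=+5.869e-02  f'(a)=-1.198e+00  a ← 27.789612 − (+5.869e-02/-1.198e+00) = 27.838611
iter 3: u=1.161013  f(a)=+1.683e-04  f'(a)=-1.191e+00  a ← 27.838611 − (+1.683e-04/-1.191e+00) = 27.838753
iter 4: u=1.161007  f(a)=+1.392e-09  f'(a)=-1.191e+00  a ← 27.838753 − (+1.392e-09/-1.191e+00) = 27.838753
iter 5: u=1.161007  f(a)=-1.421e-14  f'(a)=-1.191e+00  a ← 27.838753 − (-1.421e-14/-1.191e+00) = 27.838753
converged: |Δa| < 1e-12 after 5 iterations
sag = a·(cosh(S/(2a)) − 1) = 27.838753·(cosh(1.161007) − 1) = 20.967024
T_max/T_min = cosh(S/(2a)) = 1.753160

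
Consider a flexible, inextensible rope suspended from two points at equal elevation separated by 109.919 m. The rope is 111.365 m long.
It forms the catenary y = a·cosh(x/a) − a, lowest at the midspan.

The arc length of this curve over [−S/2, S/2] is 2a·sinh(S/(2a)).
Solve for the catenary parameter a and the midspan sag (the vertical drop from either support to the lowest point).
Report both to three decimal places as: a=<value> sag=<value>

seed: a₀ = √(S³/(24(L−S))) = √(109.919³/(24·1.446)) = 195.622762
iter 1: u=0.280946  f(a)=+5.717e-03  f'(a)=-1.490e-02  a ← 195.622762 − (+5.717e-03/-1.490e-02) = 196.006468
iter 2: u=0.280396  f(a)=+1.687e-05  f'(a)=-1.481e-02  a ← 196.006468 − (+1.687e-05/-1.481e-02) = 196.007606
iter 3: u=0.280395  f(a)=+1.477e-10  f'(a)=-1.481e-02  a ← 196.007606 − (+1.477e-10/-1.481e-02) = 196.007606
iter 4: u=0.280395  f(a)=-1.421e-14  f'(a)=-1.481e-02  a ← 196.007606 − (-1.421e-14/-1.481e-02) = 196.007606
converged: |Δa| < 1e-12 after 4 iterations
sag = a·(cosh(S/(2a)) − 1) = 196.007606·(cosh(0.280395) − 1) = 7.755792
T_max/T_min = cosh(S/(2a)) = 1.039569

a=196.008 sag=7.756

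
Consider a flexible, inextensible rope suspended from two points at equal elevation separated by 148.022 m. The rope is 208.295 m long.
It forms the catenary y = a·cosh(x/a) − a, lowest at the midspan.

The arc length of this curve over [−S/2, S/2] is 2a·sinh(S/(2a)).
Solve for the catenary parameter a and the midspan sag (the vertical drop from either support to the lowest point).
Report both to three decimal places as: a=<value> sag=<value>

a=50.008 sag=65.523

seed: a₀ = √(S³/(24(L−S))) = √(148.022³/(24·60.273)) = 47.350261
iter 1: u=1.563054  f(a)=+7.806e+00  f'(a)=-3.225e+00  a ← 47.350261 − (+7.806e+00/-3.225e+00) = 49.770988
iter 2: u=1.487031  f(a)=+6.385e-01  f'(a)=-2.717e+00  a ← 49.770988 − (+6.385e-01/-2.717e+00) = 50.006027
iter 3: u=1.480042  f(a)=+5.114e-03  f'(a)=-2.673e+00  a ← 50.006027 − (+5.114e-03/-2.673e+00) = 50.007940
iter 4: u=1.479985  f(a)=+3.339e-07  f'(a)=-2.673e+00  a ← 50.007940 − (+3.339e-07/-2.673e+00) = 50.007940
iter 5: u=1.479985  f(a)=+0.000e+00  f'(a)=-2.673e+00  a ← 50.007940 − (+0.000e+00/-2.673e+00) = 50.007940
converged: |Δa| < 1e-12 after 5 iterations
sag = a·(cosh(S/(2a)) − 1) = 50.007940·(cosh(1.479985) − 1) = 65.523423
T_max/T_min = cosh(S/(2a)) = 2.310260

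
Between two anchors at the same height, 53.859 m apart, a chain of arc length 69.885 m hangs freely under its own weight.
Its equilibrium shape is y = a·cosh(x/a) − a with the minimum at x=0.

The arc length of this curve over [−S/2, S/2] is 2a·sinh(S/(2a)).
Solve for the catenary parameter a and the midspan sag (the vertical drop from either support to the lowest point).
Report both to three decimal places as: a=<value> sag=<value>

a=20.999 sag=19.768

seed: a₀ = √(S³/(24(L−S))) = √(53.859³/(24·16.026)) = 20.154371
iter 1: u=1.336162  f(a)=+1.493e+00  f'(a)=-1.893e+00  a ← 20.154371 − (+1.493e+00/-1.893e+00) = 20.943042
iter 2: u=1.285845  f(a)=+9.210e-02  f'(a)=-1.666e+00  a ← 20.943042 − (+9.210e-02/-1.666e+00) = 20.998328
iter 3: u=1.282459  f(a)=+4.016e-04  f'(a)=-1.651e+00  a ← 20.998328 − (+4.016e-04/-1.651e+00) = 20.998571
iter 4: u=1.282444  f(a)=+7.706e-09  f'(a)=-1.651e+00  a ← 20.998571 − (+7.706e-09/-1.651e+00) = 20.998571
iter 5: u=1.282444  f(a)=-1.421e-14  f'(a)=-1.651e+00  a ← 20.998571 − (-1.421e-14/-1.651e+00) = 20.998571
converged: |Δa| < 1e-12 after 5 iterations
sag = a·(cosh(S/(2a)) − 1) = 20.998571·(cosh(1.282444) − 1) = 19.768061
T_max/T_min = cosh(S/(2a)) = 1.941400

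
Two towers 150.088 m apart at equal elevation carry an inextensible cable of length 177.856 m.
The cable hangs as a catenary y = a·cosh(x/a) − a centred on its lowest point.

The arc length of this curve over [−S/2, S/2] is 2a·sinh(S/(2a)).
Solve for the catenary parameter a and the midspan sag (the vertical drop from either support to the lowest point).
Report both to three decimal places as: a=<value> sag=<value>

a=73.124 sag=42.008

seed: a₀ = √(S³/(24(L−S))) = √(150.088³/(24·27.768)) = 71.226407
iter 1: u=1.053598  f(a)=+1.583e+00  f'(a)=-8.698e-01  a ← 71.226407 − (+1.583e+00/-8.698e-01) = 73.045961
iter 2: u=1.027353  f(a)=+6.267e-02  f'(a)=-8.021e-01  a ← 73.045961 − (+6.267e-02/-8.021e-01) = 73.124095
iter 3: u=1.026255  f(a)=+1.073e-04  f'(a)=-7.994e-01  a ← 73.124095 − (+1.073e-04/-7.994e-01) = 73.124230
iter 4: u=1.026254  f(a)=+3.154e-10  f'(a)=-7.994e-01  a ← 73.124230 − (+3.154e-10/-7.994e-01) = 73.124230
iter 5: u=1.026254  f(a)=+2.842e-14  f'(a)=-7.994e-01  a ← 73.124230 − (+2.842e-14/-7.994e-01) = 73.124230
converged: |Δa| < 1e-12 after 5 iterations
sag = a·(cosh(S/(2a)) − 1) = 73.124230·(cosh(1.026254) − 1) = 42.007617
T_max/T_min = cosh(S/(2a)) = 1.574469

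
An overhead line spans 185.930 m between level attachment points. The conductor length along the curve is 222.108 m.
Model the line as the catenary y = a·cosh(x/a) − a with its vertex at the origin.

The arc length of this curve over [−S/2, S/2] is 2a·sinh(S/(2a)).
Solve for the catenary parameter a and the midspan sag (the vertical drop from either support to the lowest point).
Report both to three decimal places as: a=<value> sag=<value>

a=88.445 sag=53.525

seed: a₀ = √(S³/(24(L−S))) = √(185.930³/(24·36.178)) = 86.039189
iter 1: u=1.080496  f(a)=+2.172e+00  f'(a)=-9.433e-01  a ← 86.039189 − (+2.172e+00/-9.433e-01) = 88.341146
iter 2: u=1.052341  f(a)=+9.020e-02  f'(a)=-8.664e-01  a ← 88.341146 − (+9.020e-02/-8.664e-01) = 88.445250
iter 3: u=1.051102  f(a)=+1.706e-04  f'(a)=-8.632e-01  a ← 88.445250 − (+1.706e-04/-8.632e-01) = 88.445447
iter 4: u=1.051100  f(a)=+6.124e-10  f'(a)=-8.632e-01  a ← 88.445447 − (+6.124e-10/-8.632e-01) = 88.445447
iter 5: u=1.051100  f(a)=+0.000e+00  f'(a)=-8.632e-01  a ← 88.445447 − (+0.000e+00/-8.632e-01) = 88.445447
converged: |Δa| < 1e-12 after 5 iterations
sag = a·(cosh(S/(2a)) − 1) = 88.445447·(cosh(1.051100) − 1) = 53.524930
T_max/T_min = cosh(S/(2a)) = 1.605175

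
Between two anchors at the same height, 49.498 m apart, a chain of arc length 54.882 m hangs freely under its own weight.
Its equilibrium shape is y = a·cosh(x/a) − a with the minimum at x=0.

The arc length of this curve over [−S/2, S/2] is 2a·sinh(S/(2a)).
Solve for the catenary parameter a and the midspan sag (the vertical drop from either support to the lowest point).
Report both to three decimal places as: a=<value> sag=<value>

a=31.123 sag=10.370

seed: a₀ = √(S³/(24(L−S))) = √(49.498³/(24·5.384)) = 30.635384
iter 1: u=0.807857  f(a)=+1.784e-01  f'(a)=-3.750e-01  a ← 30.635384 − (+1.784e-01/-3.750e-01) = 31.111272
iter 2: u=0.795499  f(a)=+4.243e-03  f'(a)=-3.573e-01  a ← 31.111272 − (+4.243e-03/-3.573e-01) = 31.123146
iter 3: u=0.795196  f(a)=+2.528e-06  f'(a)=-3.569e-01  a ← 31.123146 − (+2.528e-06/-3.569e-01) = 31.123154
iter 4: u=0.795196  f(a)=+9.024e-13  f'(a)=-3.569e-01  a ← 31.123154 − (+9.024e-13/-3.569e-01) = 31.123154
converged: |Δa| < 1e-12 after 4 iterations
sag = a·(cosh(S/(2a)) − 1) = 31.123154·(cosh(0.795196) − 1) = 10.369727
T_max/T_min = cosh(S/(2a)) = 1.333184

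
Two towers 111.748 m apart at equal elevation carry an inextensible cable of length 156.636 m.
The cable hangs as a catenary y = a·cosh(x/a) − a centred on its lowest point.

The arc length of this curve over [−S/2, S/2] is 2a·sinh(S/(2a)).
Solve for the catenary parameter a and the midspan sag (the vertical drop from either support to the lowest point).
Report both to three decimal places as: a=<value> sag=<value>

seed: a₀ = √(S³/(24(L−S))) = √(111.748³/(24·44.888)) = 35.990584
iter 1: u=1.552462  f(a)=+5.730e+00  f'(a)=-3.150e+00  a ← 35.990584 − (+5.730e+00/-3.150e+00) = 37.809888
iter 2: u=1.477762  f(a)=+4.632e-01  f'(a)=-2.659e+00  a ← 37.809888 − (+4.632e-01/-2.659e+00) = 37.984050
iter 3: u=1.470986  f(a)=+3.614e-03  f'(a)=-2.618e+00  a ← 37.984050 − (+3.614e-03/-2.618e+00) = 37.985430
iter 4: u=1.470932  f(a)=+2.238e-07  f'(a)=-2.618e+00  a ← 37.985430 − (+2.238e-07/-2.618e+00) = 37.985430
iter 5: u=1.470932  f(a)=+0.000e+00  f'(a)=-2.618e+00  a ← 37.985430 − (+0.000e+00/-2.618e+00) = 37.985430
converged: |Δa| < 1e-12 after 5 iterations
sag = a·(cosh(S/(2a)) − 1) = 37.985430·(cosh(1.470932) − 1) = 49.058249
T_max/T_min = cosh(S/(2a)) = 2.291502

a=37.985 sag=49.058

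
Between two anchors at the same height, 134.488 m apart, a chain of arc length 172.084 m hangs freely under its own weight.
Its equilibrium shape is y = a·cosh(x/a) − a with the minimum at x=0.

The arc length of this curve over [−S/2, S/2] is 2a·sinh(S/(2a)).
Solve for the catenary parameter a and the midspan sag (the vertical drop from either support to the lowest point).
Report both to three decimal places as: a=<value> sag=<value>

a=53.972 sag=47.597

seed: a₀ = √(S³/(24(L−S))) = √(134.488³/(24·37.596)) = 51.921695
iter 1: u=1.295104  f(a)=+3.282e+00  f'(a)=-1.706e+00  a ← 51.921695 − (+3.282e+00/-1.706e+00) = 53.845312
iter 2: u=1.248837  f(a)=+1.912e-01  f'(a)=-1.513e+00  a ← 53.845312 − (+1.912e-01/-1.513e+00) = 53.971720
iter 3: u=1.245912  f(a)=+7.378e-04  f'(a)=-1.501e+00  a ← 53.971720 − (+7.378e-04/-1.501e+00) = 53.972211
iter 4: u=1.245900  f(a)=+1.108e-08  f'(a)=-1.501e+00  a ← 53.972211 − (+1.108e-08/-1.501e+00) = 53.972211
iter 5: u=1.245900  f(a)=-2.842e-14  f'(a)=-1.501e+00  a ← 53.972211 − (-2.842e-14/-1.501e+00) = 53.972211
converged: |Δa| < 1e-12 after 5 iterations
sag = a·(cosh(S/(2a)) − 1) = 53.972211·(cosh(1.245900) − 1) = 47.596609
T_max/T_min = cosh(S/(2a)) = 1.881873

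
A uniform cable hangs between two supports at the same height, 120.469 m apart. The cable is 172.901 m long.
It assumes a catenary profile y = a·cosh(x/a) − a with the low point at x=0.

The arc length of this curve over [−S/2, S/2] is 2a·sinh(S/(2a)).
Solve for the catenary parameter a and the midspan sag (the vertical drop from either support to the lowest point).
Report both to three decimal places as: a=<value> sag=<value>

a=39.499 sag=55.548

seed: a₀ = √(S³/(24(L−S))) = √(120.469³/(24·52.432)) = 37.274268
iter 1: u=1.615981  f(a)=+7.288e+00  f'(a)=-3.620e+00  a ← 37.274268 − (+7.288e+00/-3.620e+00) = 39.287442
iter 2: u=1.533174  f(a)=+6.320e-01  f'(a)=-3.017e+00  a ← 39.287442 − (+6.320e-01/-3.017e+00) = 39.496944
iter 3: u=1.525042  f(a)=+5.752e-03  f'(a)=-2.962e+00  a ← 39.496944 − (+5.752e-03/-2.962e+00) = 39.498886
iter 4: u=1.524967  f(a)=+4.859e-07  f'(a)=-2.962e+00  a ← 39.498886 − (+4.859e-07/-2.962e+00) = 39.498886
iter 5: u=1.524967  f(a)=+0.000e+00  f'(a)=-2.962e+00  a ← 39.498886 − (+0.000e+00/-2.962e+00) = 39.498886
converged: |Δa| < 1e-12 after 5 iterations
sag = a·(cosh(S/(2a)) − 1) = 39.498886·(cosh(1.524967) − 1) = 55.547686
T_max/T_min = cosh(S/(2a)) = 2.406310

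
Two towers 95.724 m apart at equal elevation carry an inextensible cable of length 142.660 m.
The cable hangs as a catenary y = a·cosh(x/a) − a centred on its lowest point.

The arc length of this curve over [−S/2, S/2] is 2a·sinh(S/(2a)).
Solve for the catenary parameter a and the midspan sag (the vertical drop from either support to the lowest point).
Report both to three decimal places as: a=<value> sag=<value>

a=29.762 sag=47.528

seed: a₀ = √(S³/(24(L−S))) = √(95.724³/(24·46.936)) = 27.904394
iter 1: u=1.715214  f(a)=+7.408e+00  f'(a)=-4.464e+00  a ← 27.904394 − (+7.408e+00/-4.464e+00) = 29.564066
iter 2: u=1.618925  f(a)=+7.124e-01  f'(a)=-3.643e+00  a ← 29.564066 − (+7.124e-01/-3.643e+00) = 29.759614
iter 3: u=1.608287  f(a)=+8.135e-03  f'(a)=-3.560e+00  a ← 29.759614 − (+8.135e-03/-3.560e+00) = 29.761899
iter 4: u=1.608163  f(a)=+1.088e-06  f'(a)=-3.559e+00  a ← 29.761899 − (+1.088e-06/-3.559e+00) = 29.761900
iter 5: u=1.608163  f(a)=+5.684e-14  f'(a)=-3.559e+00  a ← 29.761900 − (+5.684e-14/-3.559e+00) = 29.761900
converged: |Δa| < 1e-12 after 5 iterations
sag = a·(cosh(S/(2a)) − 1) = 29.761900·(cosh(1.608163) − 1) = 47.528071
T_max/T_min = cosh(S/(2a)) = 2.596943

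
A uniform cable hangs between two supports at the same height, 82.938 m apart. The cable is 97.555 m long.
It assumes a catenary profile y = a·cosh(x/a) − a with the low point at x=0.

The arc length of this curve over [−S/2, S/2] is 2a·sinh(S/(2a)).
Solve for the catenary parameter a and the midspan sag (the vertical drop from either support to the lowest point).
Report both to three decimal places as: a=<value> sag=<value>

seed: a₀ = √(S³/(24(L−S))) = √(82.938³/(24·14.617)) = 40.326970
iter 1: u=1.028319  f(a)=+7.926e-01  f'(a)=-8.045e-01  a ← 40.326970 − (+7.926e-01/-8.045e-01) = 41.312109
iter 2: u=1.003798  f(a)=+2.997e-02  f'(a)=-7.447e-01  a ← 41.312109 − (+2.997e-02/-7.447e-01) = 41.352355
iter 3: u=1.002821  f(a)=+4.659e-05  f'(a)=-7.424e-01  a ← 41.352355 − (+4.659e-05/-7.424e-01) = 41.352417
iter 4: u=1.002819  f(a)=+1.130e-10  f'(a)=-7.424e-01  a ← 41.352417 − (+1.130e-10/-7.424e-01) = 41.352417
iter 5: u=1.002819  f(a)=+0.000e+00  f'(a)=-7.424e-01  a ← 41.352417 − (+0.000e+00/-7.424e-01) = 41.352417
converged: |Δa| < 1e-12 after 5 iterations
sag = a·(cosh(S/(2a)) − 1) = 41.352417·(cosh(1.002819) − 1) = 22.594959
T_max/T_min = cosh(S/(2a)) = 1.546400

a=41.352 sag=22.595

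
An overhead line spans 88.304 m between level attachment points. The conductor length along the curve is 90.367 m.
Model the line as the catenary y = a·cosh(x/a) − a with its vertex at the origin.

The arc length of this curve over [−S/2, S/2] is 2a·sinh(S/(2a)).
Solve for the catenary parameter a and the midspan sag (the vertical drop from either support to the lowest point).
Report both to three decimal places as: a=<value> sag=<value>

a=118.339 sag=8.333

seed: a₀ = √(S³/(24(L−S))) = √(88.304³/(24·2.063)) = 117.927565
iter 1: u=0.374399  f(a)=+1.451e-02  f'(a)=-3.548e-02  a ← 117.927565 − (+1.451e-02/-3.548e-02) = 118.336448
iter 2: u=0.373106  f(a)=+7.580e-05  f'(a)=-3.511e-02  a ← 118.336448 − (+7.580e-05/-3.511e-02) = 118.338607
iter 3: u=0.373099  f(a)=+2.093e-09  f'(a)=-3.511e-02  a ← 118.338607 − (+2.093e-09/-3.511e-02) = 118.338607
iter 4: u=0.373099  f(a)=+1.421e-14  f'(a)=-3.511e-02  a ← 118.338607 − (+1.421e-14/-3.511e-02) = 118.338607
converged: |Δa| < 1e-12 after 4 iterations
sag = a·(cosh(S/(2a)) − 1) = 118.338607·(cosh(0.373099) − 1) = 8.332521
T_max/T_min = cosh(S/(2a)) = 1.070413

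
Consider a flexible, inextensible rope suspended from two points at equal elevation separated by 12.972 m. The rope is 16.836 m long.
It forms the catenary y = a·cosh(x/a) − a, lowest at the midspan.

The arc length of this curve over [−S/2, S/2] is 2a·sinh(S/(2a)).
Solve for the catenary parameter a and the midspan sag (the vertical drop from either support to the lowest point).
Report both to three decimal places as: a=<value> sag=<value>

a=5.055 sag=4.764

seed: a₀ = √(S³/(24(L−S))) = √(12.972³/(24·3.864)) = 4.851614
iter 1: u=1.336875  f(a)=+3.604e-01  f'(a)=-1.896e+00  a ← 4.851614 − (+3.604e-01/-1.896e+00) = 5.041642
iter 2: u=1.286486  f(a)=+2.225e-02  f'(a)=-1.669e+00  a ← 5.041642 − (+2.225e-02/-1.669e+00) = 5.054978
iter 3: u=1.283092  f(a)=+9.722e-05  f'(a)=-1.654e+00  a ← 5.054978 − (+9.722e-05/-1.654e+00) = 5.055036
iter 4: u=1.283077  f(a)=+1.874e-09  f'(a)=-1.654e+00  a ← 5.055036 − (+1.874e-09/-1.654e+00) = 5.055036
iter 5: u=1.283077  f(a)=+0.000e+00  f'(a)=-1.654e+00  a ← 5.055036 − (+0.000e+00/-1.654e+00) = 5.055036
converged: |Δa| < 1e-12 after 5 iterations
sag = a·(cosh(S/(2a)) − 1) = 5.055036·(cosh(1.283077) − 1) = 4.764134
T_max/T_min = cosh(S/(2a)) = 1.942453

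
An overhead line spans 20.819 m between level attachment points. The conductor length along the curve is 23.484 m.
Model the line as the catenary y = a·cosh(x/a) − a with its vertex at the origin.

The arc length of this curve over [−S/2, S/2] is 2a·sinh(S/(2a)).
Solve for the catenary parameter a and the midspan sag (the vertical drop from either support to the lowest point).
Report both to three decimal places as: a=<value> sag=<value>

seed: a₀ = √(S³/(24(L−S))) = √(20.819³/(24·2.665)) = 11.877788
iter 1: u=0.876384  f(a)=+1.042e-01  f'(a)=-4.842e-01  a ← 11.877788 − (+1.042e-01/-4.842e-01) = 12.093076
iter 2: u=0.860782  f(a)=+2.901e-03  f'(a)=-4.575e-01  a ← 12.093076 − (+2.901e-03/-4.575e-01) = 12.099417
iter 3: u=0.860331  f(a)=+2.391e-06  f'(a)=-4.568e-01  a ← 12.099417 − (+2.391e-06/-4.568e-01) = 12.099423
iter 4: u=0.860330  f(a)=+1.627e-12  f'(a)=-4.568e-01  a ← 12.099423 − (+1.627e-12/-4.568e-01) = 12.099423
converged: |Δa| < 1e-12 after 4 iterations
sag = a·(cosh(S/(2a)) − 1) = 12.099423·(cosh(0.860330) − 1) = 4.760903
T_max/T_min = cosh(S/(2a)) = 1.393482

a=12.099 sag=4.761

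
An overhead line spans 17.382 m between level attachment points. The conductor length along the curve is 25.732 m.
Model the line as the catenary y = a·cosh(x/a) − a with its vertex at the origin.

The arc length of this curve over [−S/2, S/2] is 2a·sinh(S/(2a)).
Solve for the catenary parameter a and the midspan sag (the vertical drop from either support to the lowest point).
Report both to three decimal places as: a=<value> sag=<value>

seed: a₀ = √(S³/(24(L−S))) = √(17.382³/(24·8.350)) = 5.119184
iter 1: u=1.697731  f(a)=+1.289e+00  f'(a)=-4.305e+00  a ← 5.119184 − (+1.289e+00/-4.305e+00) = 5.418706
iter 2: u=1.603889  f(a)=+1.218e-01  f'(a)=-3.526e+00  a ← 5.418706 − (+1.218e-01/-3.526e+00) = 5.453251
iter 3: u=1.593728  f(a)=+1.338e-03  f'(a)=-3.449e+00  a ← 5.453251 − (+1.338e-03/-3.449e+00) = 5.453639
iter 4: u=1.593615  f(a)=+1.654e-07  f'(a)=-3.448e+00  a ← 5.453639 − (+1.654e-07/-3.448e+00) = 5.453639
iter 5: u=1.593615  f(a)=+0.000e+00  f'(a)=-3.448e+00  a ← 5.453639 − (+0.000e+00/-3.448e+00) = 5.453639
converged: |Δa| < 1e-12 after 5 iterations
sag = a·(cosh(S/(2a)) − 1) = 5.453639·(cosh(1.593615) − 1) = 8.520485
T_max/T_min = cosh(S/(2a)) = 2.562348

a=5.454 sag=8.520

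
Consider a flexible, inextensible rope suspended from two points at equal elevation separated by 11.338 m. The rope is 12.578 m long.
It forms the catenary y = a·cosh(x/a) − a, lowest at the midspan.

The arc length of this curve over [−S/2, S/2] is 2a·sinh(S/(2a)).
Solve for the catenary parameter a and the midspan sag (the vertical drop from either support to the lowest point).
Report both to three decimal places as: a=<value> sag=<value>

a=7.110 sag=2.382

seed: a₀ = √(S³/(24(L−S))) = √(11.338³/(24·1.240)) = 6.998230
iter 1: u=0.810062  f(a)=+4.133e-02  f'(a)=-3.782e-01  a ← 6.998230 − (+4.133e-02/-3.782e-01) = 7.107505
iter 2: u=0.797608  f(a)=+9.878e-04  f'(a)=-3.603e-01  a ← 7.107505 − (+9.878e-04/-3.603e-01) = 7.110247
iter 3: u=0.797300  f(a)=+5.951e-07  f'(a)=-3.599e-01  a ← 7.110247 − (+5.951e-07/-3.599e-01) = 7.110249
iter 4: u=0.797300  f(a)=+2.167e-13  f'(a)=-3.599e-01  a ← 7.110249 − (+2.167e-13/-3.599e-01) = 7.110249
converged: |Δa| < 1e-12 after 4 iterations
sag = a·(cosh(S/(2a)) − 1) = 7.110249·(cosh(0.797300) − 1) = 2.382230
T_max/T_min = cosh(S/(2a)) = 1.335042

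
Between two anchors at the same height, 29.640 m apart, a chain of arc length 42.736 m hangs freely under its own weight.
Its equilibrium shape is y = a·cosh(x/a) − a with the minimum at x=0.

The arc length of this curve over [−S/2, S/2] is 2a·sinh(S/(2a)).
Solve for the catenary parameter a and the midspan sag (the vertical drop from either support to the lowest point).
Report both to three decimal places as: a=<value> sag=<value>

a=9.653 sag=13.794

seed: a₀ = √(S³/(24(L−S))) = √(29.640³/(24·13.096)) = 9.102116
iter 1: u=1.628193  f(a)=+1.850e+00  f'(a)=-3.716e+00  a ← 9.102116 − (+1.850e+00/-3.716e+00) = 9.599810
iter 2: u=1.543781  f(a)=+1.625e-01  f'(a)=-3.089e+00  a ← 9.599810 − (+1.625e-01/-3.089e+00) = 9.652422
iter 3: u=1.535366  f(a)=+1.522e-03  f'(a)=-3.032e+00  a ← 9.652422 − (+1.522e-03/-3.032e+00) = 9.652924
iter 4: u=1.535286  f(a)=+1.363e-07  f'(a)=-3.031e+00  a ← 9.652924 − (+1.363e-07/-3.031e+00) = 9.652924
iter 5: u=1.535286  f(a)=+0.000e+00  f'(a)=-3.031e+00  a ← 9.652924 − (+0.000e+00/-3.031e+00) = 9.652924
converged: |Δa| < 1e-12 after 5 iterations
sag = a·(cosh(S/(2a)) − 1) = 9.652924·(cosh(1.535286) − 1) = 13.794259
T_max/T_min = cosh(S/(2a)) = 2.429024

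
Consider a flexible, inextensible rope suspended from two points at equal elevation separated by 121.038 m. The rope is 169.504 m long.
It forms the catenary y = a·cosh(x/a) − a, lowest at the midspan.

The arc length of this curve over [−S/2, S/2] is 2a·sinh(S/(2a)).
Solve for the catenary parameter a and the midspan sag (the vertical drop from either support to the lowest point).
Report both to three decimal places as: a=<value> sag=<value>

seed: a₀ = √(S³/(24(L−S))) = √(121.038³/(24·48.466)) = 39.044368
iter 1: u=1.550006  f(a)=+6.166e+00  f'(a)=-3.133e+00  a ← 39.044368 − (+6.166e+00/-3.133e+00) = 41.012846
iter 2: u=1.475611  f(a)=+4.970e-01  f'(a)=-2.646e+00  a ← 41.012846 − (+4.970e-01/-2.646e+00) = 41.200669
iter 3: u=1.468884  f(a)=+3.854e-03  f'(a)=-2.605e+00  a ← 41.200669 − (+3.854e-03/-2.605e+00) = 41.202148
iter 4: u=1.468831  f(a)=+2.358e-07  f'(a)=-2.605e+00  a ← 41.202148 − (+2.358e-07/-2.605e+00) = 41.202148
iter 5: u=1.468831  f(a)=+2.842e-14  f'(a)=-2.605e+00  a ← 41.202148 − (+2.842e-14/-2.605e+00) = 41.202148
converged: |Δa| < 1e-12 after 5 iterations
sag = a·(cosh(S/(2a)) − 1) = 41.202148·(cosh(1.468831) − 1) = 53.034355
T_max/T_min = cosh(S/(2a)) = 2.287175

a=41.202 sag=53.034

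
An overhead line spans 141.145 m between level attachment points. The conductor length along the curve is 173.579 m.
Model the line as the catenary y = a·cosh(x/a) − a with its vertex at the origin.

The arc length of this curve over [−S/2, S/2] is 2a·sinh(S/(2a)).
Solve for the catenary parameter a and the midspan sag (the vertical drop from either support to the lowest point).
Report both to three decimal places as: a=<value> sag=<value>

seed: a₀ = √(S³/(24(L−S))) = √(141.145³/(24·32.434)) = 60.102477
iter 1: u=1.174203  f(a)=+2.311e+00  f'(a)=-1.236e+00  a ← 60.102477 − (+2.311e+00/-1.236e+00) = 61.972595
iter 2: u=1.138769  f(a)=+1.122e-01  f'(a)=-1.118e+00  a ← 61.972595 − (+1.122e-01/-1.118e+00) = 62.072964
iter 3: u=1.136928  f(a)=+2.947e-04  f'(a)=-1.112e+00  a ← 62.072964 − (+2.947e-04/-1.112e+00) = 62.073229
iter 4: u=1.136923  f(a)=+2.044e-09  f'(a)=-1.112e+00  a ← 62.073229 − (+2.044e-09/-1.112e+00) = 62.073229
iter 5: u=1.136923  f(a)=+0.000e+00  f'(a)=-1.112e+00  a ← 62.073229 − (+0.000e+00/-1.112e+00) = 62.073229
converged: |Δa| < 1e-12 after 5 iterations
sag = a·(cosh(S/(2a)) − 1) = 62.073229·(cosh(1.136923) − 1) = 44.629644
T_max/T_min = cosh(S/(2a)) = 1.718984

a=62.073 sag=44.630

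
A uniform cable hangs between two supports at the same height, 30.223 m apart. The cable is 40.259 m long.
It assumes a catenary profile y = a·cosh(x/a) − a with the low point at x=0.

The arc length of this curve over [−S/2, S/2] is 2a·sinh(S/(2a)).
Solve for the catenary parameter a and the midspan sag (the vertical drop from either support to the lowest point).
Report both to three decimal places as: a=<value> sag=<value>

a=11.203 sag=11.834

seed: a₀ = √(S³/(24(L−S))) = √(30.223³/(24·10.036)) = 10.705832
iter 1: u=1.411520  f(a)=+1.049e+00  f'(a)=-2.276e+00  a ← 10.705832 − (+1.049e+00/-2.276e+00) = 11.166529
iter 2: u=1.353285  f(a)=+7.148e-02  f'(a)=-1.975e+00  a ← 11.166529 − (+7.148e-02/-1.975e+00) = 11.202716
iter 3: u=1.348914  f(a)=+3.859e-04  f'(a)=-1.954e+00  a ← 11.202716 − (+3.859e-04/-1.954e+00) = 11.202913
iter 4: u=1.348890  f(a)=+1.138e-08  f'(a)=-1.954e+00  a ← 11.202913 − (+1.138e-08/-1.954e+00) = 11.202913
iter 5: u=1.348890  f(a)=+0.000e+00  f'(a)=-1.954e+00  a ← 11.202913 − (+0.000e+00/-1.954e+00) = 11.202913
converged: |Δa| < 1e-12 after 5 iterations
sag = a·(cosh(S/(2a)) − 1) = 11.202913·(cosh(1.348890) − 1) = 11.834058
T_max/T_min = cosh(S/(2a)) = 2.056338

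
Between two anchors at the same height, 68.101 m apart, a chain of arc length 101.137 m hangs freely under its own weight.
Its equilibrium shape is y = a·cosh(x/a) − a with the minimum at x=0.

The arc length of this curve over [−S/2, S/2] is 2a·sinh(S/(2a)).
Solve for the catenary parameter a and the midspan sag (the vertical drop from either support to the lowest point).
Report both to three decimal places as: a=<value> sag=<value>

a=21.274 sag=33.587

seed: a₀ = √(S³/(24(L−S))) = √(68.101³/(24·33.036)) = 19.958637
iter 1: u=1.706053  f(a)=+5.155e+00  f'(a)=-4.380e+00  a ← 19.958637 − (+5.155e+00/-4.380e+00) = 21.135597
iter 2: u=1.611050  f(a)=+4.912e-01  f'(a)=-3.582e+00  a ← 21.135597 − (+4.912e-01/-3.582e+00) = 21.272732
iter 3: u=1.600664  f(a)=+5.496e-03  f'(a)=-3.502e+00  a ← 21.272732 − (+5.496e-03/-3.502e+00) = 21.274302
iter 4: u=1.600546  f(a)=+7.052e-07  f'(a)=-3.501e+00  a ← 21.274302 − (+7.052e-07/-3.501e+00) = 21.274302
iter 5: u=1.600546  f(a)=+2.842e-14  f'(a)=-3.501e+00  a ← 21.274302 − (+2.842e-14/-3.501e+00) = 21.274302
converged: |Δa| < 1e-12 after 5 iterations
sag = a·(cosh(S/(2a)) − 1) = 21.274302·(cosh(1.600546) − 1) = 33.587061
T_max/T_min = cosh(S/(2a)) = 2.578762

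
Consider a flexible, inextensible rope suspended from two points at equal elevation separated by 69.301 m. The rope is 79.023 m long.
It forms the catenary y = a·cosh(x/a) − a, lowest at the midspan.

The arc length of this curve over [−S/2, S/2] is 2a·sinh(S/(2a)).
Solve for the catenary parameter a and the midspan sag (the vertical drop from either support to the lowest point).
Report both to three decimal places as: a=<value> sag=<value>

seed: a₀ = √(S³/(24(L−S))) = √(69.301³/(24·9.722)) = 37.768160
iter 1: u=0.917453  f(a)=+4.175e-01  f'(a)=-5.595e-01  a ← 37.768160 − (+4.175e-01/-5.595e-01) = 38.514307
iter 2: u=0.899679  f(a)=+1.269e-02  f'(a)=-5.259e-01  a ← 38.514307 − (+1.269e-02/-5.259e-01) = 38.538440
iter 3: u=0.899115  f(a)=+1.255e-05  f'(a)=-5.249e-01  a ← 38.538440 − (+1.255e-05/-5.249e-01) = 38.538464
iter 4: u=0.899115  f(a)=+1.231e-11  f'(a)=-5.249e-01  a ← 38.538464 − (+1.231e-11/-5.249e-01) = 38.538464
converged: |Δa| < 1e-12 after 4 iterations
sag = a·(cosh(S/(2a)) − 1) = 38.538464·(cosh(0.899115) − 1) = 16.655484
T_max/T_min = cosh(S/(2a)) = 1.432178

a=38.538 sag=16.655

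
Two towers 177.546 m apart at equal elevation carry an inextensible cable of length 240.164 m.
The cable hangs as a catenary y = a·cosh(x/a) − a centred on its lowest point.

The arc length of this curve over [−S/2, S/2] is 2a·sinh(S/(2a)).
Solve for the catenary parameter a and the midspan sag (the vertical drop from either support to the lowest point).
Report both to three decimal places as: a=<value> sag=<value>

a=64.023 sag=72.060

seed: a₀ = √(S³/(24(L−S))) = √(177.546³/(24·62.618)) = 61.025468
iter 1: u=1.454688  f(a)=+6.969e+00  f'(a)=-2.521e+00  a ← 61.025468 − (+6.969e+00/-2.521e+00) = 63.790353
iter 2: u=1.391637  f(a)=+5.016e-01  f'(a)=-2.170e+00  a ← 63.790353 − (+5.016e-01/-2.170e+00) = 64.021548
iter 3: u=1.386611  f(a)=+3.044e-03  f'(a)=-2.143e+00  a ← 64.021548 − (+3.044e-03/-2.143e+00) = 64.022969
iter 4: u=1.386580  f(a)=+1.136e-07  f'(a)=-2.143e+00  a ← 64.022969 − (+1.136e-07/-2.143e+00) = 64.022969
iter 5: u=1.386580  f(a)=+8.527e-14  f'(a)=-2.143e+00  a ← 64.022969 − (+8.527e-14/-2.143e+00) = 64.022969
converged: |Δa| < 1e-12 after 5 iterations
sag = a·(cosh(S/(2a)) − 1) = 64.022969·(cosh(1.386580) − 1) = 72.060194
T_max/T_min = cosh(S/(2a)) = 2.125537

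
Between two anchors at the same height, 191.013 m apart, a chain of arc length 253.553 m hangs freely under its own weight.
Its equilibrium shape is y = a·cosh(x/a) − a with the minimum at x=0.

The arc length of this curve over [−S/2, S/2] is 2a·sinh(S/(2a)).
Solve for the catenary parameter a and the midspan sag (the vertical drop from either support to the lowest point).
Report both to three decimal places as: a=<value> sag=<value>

a=71.264 sag=74.170

seed: a₀ = √(S³/(24(L−S))) = √(191.013³/(24·62.540)) = 68.141208
iter 1: u=1.401597  f(a)=+6.438e+00  f'(a)=-2.222e+00  a ← 68.141208 − (+6.438e+00/-2.222e+00) = 71.038121
iter 2: u=1.344440  f(a)=+4.333e-01  f'(a)=-1.932e+00  a ← 71.038121 − (+4.333e-01/-1.932e+00) = 71.262360
iter 3: u=1.340210  f(a)=+2.276e-03  f'(a)=-1.912e+00  a ← 71.262360 − (+2.276e-03/-1.912e+00) = 71.263551
iter 4: u=1.340187  f(a)=+6.354e-08  f'(a)=-1.912e+00  a ← 71.263551 − (+6.354e-08/-1.912e+00) = 71.263551
iter 5: u=1.340187  f(a)=+5.684e-14  f'(a)=-1.912e+00  a ← 71.263551 − (+5.684e-14/-1.912e+00) = 71.263551
converged: |Δa| < 1e-12 after 5 iterations
sag = a·(cosh(S/(2a)) − 1) = 71.263551·(cosh(1.340187) − 1) = 74.169508
T_max/T_min = cosh(S/(2a)) = 2.040778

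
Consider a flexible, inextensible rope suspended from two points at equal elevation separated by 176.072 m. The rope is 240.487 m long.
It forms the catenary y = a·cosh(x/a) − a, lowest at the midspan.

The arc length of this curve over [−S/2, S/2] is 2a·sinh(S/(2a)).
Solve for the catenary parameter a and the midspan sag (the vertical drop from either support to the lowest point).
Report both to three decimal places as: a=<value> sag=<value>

a=62.440 sag=73.049

seed: a₀ = √(S³/(24(L−S))) = √(176.072³/(24·64.415)) = 59.420502
iter 1: u=1.481576  f(a)=+7.451e+00  f'(a)=-2.683e+00  a ← 59.420502 − (+7.451e+00/-2.683e+00) = 62.197642
iter 2: u=1.415423  f(a)=+5.542e-01  f'(a)=-2.297e+00  a ← 62.197642 − (+5.542e-01/-2.297e+00) = 62.438872
iter 3: u=1.409955  f(a)=+3.611e-03  f'(a)=-2.267e+00  a ← 62.438872 − (+3.611e-03/-2.267e+00) = 62.440464
iter 4: u=1.409919  f(a)=+1.555e-07  f'(a)=-2.267e+00  a ← 62.440464 − (+1.555e-07/-2.267e+00) = 62.440464
iter 5: u=1.409919  f(a)=+0.000e+00  f'(a)=-2.267e+00  a ← 62.440464 − (+0.000e+00/-2.267e+00) = 62.440464
converged: |Δa| < 1e-12 after 5 iterations
sag = a·(cosh(S/(2a)) − 1) = 62.440464·(cosh(1.409919) − 1) = 73.048690
T_max/T_min = cosh(S/(2a)) = 2.169893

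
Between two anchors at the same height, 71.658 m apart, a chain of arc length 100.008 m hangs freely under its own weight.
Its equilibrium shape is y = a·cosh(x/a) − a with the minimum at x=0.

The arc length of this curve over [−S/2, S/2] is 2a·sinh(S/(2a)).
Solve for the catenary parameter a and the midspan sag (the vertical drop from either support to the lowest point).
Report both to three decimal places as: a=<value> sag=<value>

a=24.526 sag=31.169

seed: a₀ = √(S³/(24(L−S))) = √(71.658³/(24·28.350)) = 23.254921
iter 1: u=1.540706  f(a)=+3.561e+00  f'(a)=-3.068e+00  a ← 23.254921 − (+3.561e+00/-3.068e+00) = 24.415651
iter 2: u=1.467460  f(a)=+2.840e-01  f'(a)=-2.597e+00  a ← 24.415651 − (+2.840e-01/-2.597e+00) = 24.525024
iter 3: u=1.460916  f(a)=+2.152e-03  f'(a)=-2.557e+00  a ← 24.525024 − (+2.152e-03/-2.557e+00) = 24.525866
iter 4: u=1.460866  f(a)=+1.256e-07  f'(a)=-2.557e+00  a ← 24.525866 − (+1.256e-07/-2.557e+00) = 24.525866
iter 5: u=1.460866  f(a)=+1.421e-14  f'(a)=-2.557e+00  a ← 24.525866 − (+1.421e-14/-2.557e+00) = 24.525866
converged: |Δa| < 1e-12 after 5 iterations
sag = a·(cosh(S/(2a)) − 1) = 24.525866·(cosh(1.460866) − 1) = 31.169000
T_max/T_min = cosh(S/(2a)) = 2.270862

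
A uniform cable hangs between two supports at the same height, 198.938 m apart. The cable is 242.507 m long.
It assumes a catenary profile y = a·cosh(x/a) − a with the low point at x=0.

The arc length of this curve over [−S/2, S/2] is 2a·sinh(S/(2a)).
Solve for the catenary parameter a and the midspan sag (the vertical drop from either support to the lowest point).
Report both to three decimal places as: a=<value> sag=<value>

seed: a₀ = √(S³/(24(L−S))) = √(198.938³/(24·43.569)) = 86.772519
iter 1: u=1.146319  f(a)=+2.954e+00  f'(a)=-1.143e+00  a ← 86.772519 − (+2.954e+00/-1.143e+00) = 89.357868
iter 2: u=1.113153  f(a)=+1.372e-01  f'(a)=-1.039e+00  a ← 89.357868 − (+1.372e-01/-1.039e+00) = 89.489918
iter 3: u=1.111511  f(a)=+3.276e-04  f'(a)=-1.034e+00  a ← 89.489918 − (+3.276e-04/-1.034e+00) = 89.490235
iter 4: u=1.111507  f(a)=+1.879e-09  f'(a)=-1.034e+00  a ← 89.490235 − (+1.879e-09/-1.034e+00) = 89.490235
iter 5: u=1.111507  f(a)=+2.842e-14  f'(a)=-1.034e+00  a ← 89.490235 − (+2.842e-14/-1.034e+00) = 89.490235
converged: |Δa| < 1e-12 after 5 iterations
sag = a·(cosh(S/(2a)) − 1) = 89.490235·(cosh(1.111507) − 1) = 61.211170
T_max/T_min = cosh(S/(2a)) = 1.683998

a=89.490 sag=61.211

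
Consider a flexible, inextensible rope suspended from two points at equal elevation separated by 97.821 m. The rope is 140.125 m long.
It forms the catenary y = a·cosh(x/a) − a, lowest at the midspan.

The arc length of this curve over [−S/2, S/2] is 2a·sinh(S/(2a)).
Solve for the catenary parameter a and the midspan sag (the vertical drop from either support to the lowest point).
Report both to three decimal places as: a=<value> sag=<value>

seed: a₀ = √(S³/(24(L−S))) = √(97.821³/(24·42.304)) = 30.363498
iter 1: u=1.610832  f(a)=+5.840e+00  f'(a)=-3.580e+00  a ← 30.363498 − (+5.840e+00/-3.580e+00) = 31.994867
iter 2: u=1.528698  f(a)=+5.037e-01  f'(a)=-2.987e+00  a ← 31.994867 − (+5.037e-01/-2.987e+00) = 32.163512
iter 3: u=1.520683  f(a)=+4.528e-03  f'(a)=-2.933e+00  a ← 32.163512 − (+4.528e-03/-2.933e+00) = 32.165056
iter 4: u=1.520610  f(a)=+3.732e-07  f'(a)=-2.933e+00  a ← 32.165056 − (+3.732e-07/-2.933e+00) = 32.165056
iter 5: u=1.520610  f(a)=+2.842e-14  f'(a)=-2.933e+00  a ← 32.165056 − (+2.842e-14/-2.933e+00) = 32.165056
converged: |Δa| < 1e-12 after 5 iterations
sag = a·(cosh(S/(2a)) − 1) = 32.165056·(cosh(1.520610) − 1) = 44.928036
T_max/T_min = cosh(S/(2a)) = 2.396796

a=32.165 sag=44.928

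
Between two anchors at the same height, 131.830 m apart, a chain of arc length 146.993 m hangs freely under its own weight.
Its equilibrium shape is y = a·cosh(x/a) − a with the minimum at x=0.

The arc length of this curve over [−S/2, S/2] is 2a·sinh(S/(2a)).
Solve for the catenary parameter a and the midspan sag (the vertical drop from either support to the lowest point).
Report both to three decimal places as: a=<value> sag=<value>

seed: a₀ = √(S³/(24(L−S))) = √(131.830³/(24·15.163)) = 79.345662
iter 1: u=0.830732  f(a)=+5.319e-01  f'(a)=-4.092e-01  a ← 79.345662 − (+5.319e-01/-4.092e-01) = 80.645381
iter 2: u=0.817344  f(a)=+1.335e-02  f'(a)=-3.889e-01  a ← 80.645381 − (+1.335e-02/-3.889e-01) = 80.679708
iter 3: u=0.816996  f(a)=+8.892e-06  f'(a)=-3.884e-01  a ← 80.679708 − (+8.892e-06/-3.884e-01) = 80.679731
iter 4: u=0.816996  f(a)=+3.979e-12  f'(a)=-3.884e-01  a ← 80.679731 − (+3.979e-12/-3.884e-01) = 80.679731
converged: |Δa| < 1e-12 after 4 iterations
sag = a·(cosh(S/(2a)) − 1) = 80.679731·(cosh(0.816996) − 1) = 28.457588
T_max/T_min = cosh(S/(2a)) = 1.352723

a=80.680 sag=28.458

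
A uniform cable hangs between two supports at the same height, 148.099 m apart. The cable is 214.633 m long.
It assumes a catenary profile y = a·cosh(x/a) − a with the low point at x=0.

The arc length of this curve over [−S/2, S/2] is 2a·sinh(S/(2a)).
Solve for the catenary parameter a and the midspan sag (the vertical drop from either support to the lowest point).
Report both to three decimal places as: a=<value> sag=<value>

a=47.874 sag=69.637

seed: a₀ = √(S³/(24(L−S))) = √(148.099³/(24·66.534)) = 45.102514
iter 1: u=1.641804  f(a)=+9.565e+00  f'(a)=-3.826e+00  a ← 45.102514 − (+9.565e+00/-3.826e+00) = 47.602379
iter 2: u=1.555584  f(a)=+8.528e-01  f'(a)=-3.172e+00  a ← 47.602379 − (+8.528e-01/-3.172e+00) = 47.871263
iter 3: u=1.546847  f(a)=+8.246e-03  f'(a)=-3.111e+00  a ← 47.871263 − (+8.246e-03/-3.111e+00) = 47.873914
iter 4: u=1.546761  f(a)=+7.873e-07  f'(a)=-3.110e+00  a ← 47.873914 − (+7.873e-07/-3.110e+00) = 47.873914
iter 5: u=1.546761  f(a)=+0.000e+00  f'(a)=-3.110e+00  a ← 47.873914 − (+0.000e+00/-3.110e+00) = 47.873914
converged: |Δa| < 1e-12 after 5 iterations
sag = a·(cosh(S/(2a)) − 1) = 47.873914·(cosh(1.546761) − 1) = 69.636693
T_max/T_min = cosh(S/(2a)) = 2.454585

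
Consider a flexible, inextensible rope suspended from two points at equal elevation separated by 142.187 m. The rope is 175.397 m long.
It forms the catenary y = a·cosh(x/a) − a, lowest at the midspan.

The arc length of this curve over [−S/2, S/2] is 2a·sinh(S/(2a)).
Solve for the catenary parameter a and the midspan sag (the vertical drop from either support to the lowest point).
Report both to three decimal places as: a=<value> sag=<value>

a=62.055 sag=45.378

seed: a₀ = √(S³/(24(L−S))) = √(142.187³/(24·33.210)) = 60.055084
iter 1: u=1.183805  f(a)=+2.406e+00  f'(a)=-1.269e+00  a ← 60.055084 − (+2.406e+00/-1.269e+00) = 61.951306
iter 2: u=1.147571  f(a)=+1.187e-01  f'(a)=-1.147e+00  a ← 61.951306 − (+1.187e-01/-1.147e+00) = 62.054800
iter 3: u=1.145657  f(a)=+3.217e-04  f'(a)=-1.140e+00  a ← 62.054800 − (+3.217e-04/-1.140e+00) = 62.055082
iter 4: u=1.145652  f(a)=+2.379e-09  f'(a)=-1.140e+00  a ← 62.055082 − (+2.379e-09/-1.140e+00) = 62.055082
iter 5: u=1.145652  f(a)=+0.000e+00  f'(a)=-1.140e+00  a ← 62.055082 − (+0.000e+00/-1.140e+00) = 62.055082
converged: |Δa| < 1e-12 after 5 iterations
sag = a·(cosh(S/(2a)) − 1) = 62.055082·(cosh(1.145652) − 1) = 45.377967
T_max/T_min = cosh(S/(2a)) = 1.731253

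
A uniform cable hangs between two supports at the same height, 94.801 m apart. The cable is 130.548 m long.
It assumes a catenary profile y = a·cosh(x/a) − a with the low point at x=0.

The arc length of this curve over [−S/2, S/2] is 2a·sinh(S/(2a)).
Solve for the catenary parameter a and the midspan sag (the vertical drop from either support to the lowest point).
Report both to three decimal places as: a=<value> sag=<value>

a=33.161 sag=40.054

seed: a₀ = √(S³/(24(L−S))) = √(94.801³/(24·35.747)) = 31.513305
iter 1: u=1.504142  f(a)=+4.269e+00  f'(a)=-2.825e+00  a ← 31.513305 − (+4.269e+00/-2.825e+00) = 33.024191
iter 2: u=1.435327  f(a)=+3.262e-01  f'(a)=-2.409e+00  a ← 33.024191 − (+3.262e-01/-2.409e+00) = 33.159621
iter 3: u=1.429464  f(a)=+2.253e-03  f'(a)=-2.375e+00  a ← 33.159621 − (+2.253e-03/-2.375e+00) = 33.160569
iter 4: u=1.429424  f(a)=+1.091e-07  f'(a)=-2.375e+00  a ← 33.160569 − (+1.091e-07/-2.375e+00) = 33.160569
iter 5: u=1.429424  f(a)=+0.000e+00  f'(a)=-2.375e+00  a ← 33.160569 − (+0.000e+00/-2.375e+00) = 33.160569
converged: |Δa| < 1e-12 after 5 iterations
sag = a·(cosh(S/(2a)) − 1) = 33.160569·(cosh(1.429424) − 1) = 40.053626
T_max/T_min = cosh(S/(2a)) = 2.207869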